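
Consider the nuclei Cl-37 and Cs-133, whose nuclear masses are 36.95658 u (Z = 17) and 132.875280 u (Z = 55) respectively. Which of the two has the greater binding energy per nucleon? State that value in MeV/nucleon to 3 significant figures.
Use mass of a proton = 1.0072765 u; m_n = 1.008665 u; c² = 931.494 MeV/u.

Cl-37: Σm = 17(1.0072765) + 20(1.008665) = 37.2970005 u; Δm = 0.3404205 u; E_B = 317.10 MeV; E_B/A = 8.570 MeV
Cs-133: Σm = 55(1.0072765) + 78(1.008665) = 134.0760775 u; Δm = 1.2007975 u; E_B = 1118.5 MeV; E_B/A = 8.410 MeV
Cl-37 has the higher binding energy per nucleon, so it is the more tightly bound nucleus.

Cl-37; 8.57 MeV/nucleon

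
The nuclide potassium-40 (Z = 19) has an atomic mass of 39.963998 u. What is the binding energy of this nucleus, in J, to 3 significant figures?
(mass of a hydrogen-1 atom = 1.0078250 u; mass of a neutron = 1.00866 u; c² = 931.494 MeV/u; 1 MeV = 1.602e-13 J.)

Z = 19, so N = A − Z = 40 − 19 = 21.
Σm = 19·m(¹H) + 21·m_n = 19.1486750 + 21.18186 = 40.3305350 u
The mass defect is 40.3305350 − 39.963998 = 0.3665370 u.
Converting to energy: 0.3665370 u × 931.494 MeV/u = 341.427 MeV
In joules: 341.427 MeV × 1.602e-13 J/MeV = 5.4697e-11 J

5.47e-11 J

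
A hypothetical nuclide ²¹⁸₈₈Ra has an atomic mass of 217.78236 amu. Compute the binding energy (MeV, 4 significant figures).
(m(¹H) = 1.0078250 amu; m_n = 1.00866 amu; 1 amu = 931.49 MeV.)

1893 MeV

Z = 88, so N = A − Z = 218 − 88 = 130.
Σm = 88·m(¹H) + 130·m_n = 88.6886000 + 131.12580 = 219.8144000 amu
The mass defect is 219.8144000 − 217.78236 = 2.0320400 amu.
Converting to energy: 2.0320400 amu × 931.49 MeV/amu = 1892.82 MeV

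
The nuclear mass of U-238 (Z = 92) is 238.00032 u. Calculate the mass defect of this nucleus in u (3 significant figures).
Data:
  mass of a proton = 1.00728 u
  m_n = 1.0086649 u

The nucleus contains 92 protons and 238 − 92 = 146 neutrons.
Mass of separated nucleons = 92(1.00728) + 146(1.0086649) = 92.66976 + 147.2650754 = 239.9348354 u
Δm = 239.9348354 − 238.00032 = 1.9345154 u

1.93 u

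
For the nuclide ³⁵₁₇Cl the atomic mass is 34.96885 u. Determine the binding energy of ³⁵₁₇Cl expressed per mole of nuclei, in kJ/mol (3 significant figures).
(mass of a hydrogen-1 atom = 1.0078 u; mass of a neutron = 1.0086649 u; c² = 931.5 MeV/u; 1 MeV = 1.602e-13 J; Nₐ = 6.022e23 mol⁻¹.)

2.87e+10 kJ/mol

Z = 17, so N = A − Z = 35 − 17 = 18.
Total constituent mass: 17 × 1.0078 + 18 × 1.0086649 = 35.2885682 u
The mass defect is 35.2885682 − 34.96885 = 0.3197182 u.
Binding energy = Δm·c² = 0.3197182 × 931.5 MeV/u = 297.818 MeV
Per nucleus in joules: 297.818 MeV × 1.602e-13 J/MeV = 4.7710e-11 J
Per mole: 4.7710e-11 J × 6.022e23 mol⁻¹ = 2.8731e+13 J/mol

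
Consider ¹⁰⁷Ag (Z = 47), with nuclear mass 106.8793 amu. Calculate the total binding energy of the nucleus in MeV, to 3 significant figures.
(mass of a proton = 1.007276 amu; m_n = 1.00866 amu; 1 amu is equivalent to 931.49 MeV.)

Total constituent mass: 47 × 1.007276 + 60 × 1.00866 = 107.861572 amu
The mass defect is 107.861572 − 106.8793 = 0.982272 amu.
E_B = 0.982272 × 931.49 = 914.977 MeV

915 MeV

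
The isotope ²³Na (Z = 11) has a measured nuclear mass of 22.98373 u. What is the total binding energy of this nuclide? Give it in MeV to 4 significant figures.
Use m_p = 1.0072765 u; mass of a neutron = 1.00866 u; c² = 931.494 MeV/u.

With 11 protons and 12 neutrons (A = 23):
Mass of separated nucleons = 11(1.0072765) + 12(1.00866) = 11.0800415 + 12.10392 = 23.1839615 u
Mass defect Δm = 23.1839615 − 22.98373 = 0.2002315 u
Converting to energy: 0.2002315 u × 931.494 MeV/u = 186.514 MeV

186.5 MeV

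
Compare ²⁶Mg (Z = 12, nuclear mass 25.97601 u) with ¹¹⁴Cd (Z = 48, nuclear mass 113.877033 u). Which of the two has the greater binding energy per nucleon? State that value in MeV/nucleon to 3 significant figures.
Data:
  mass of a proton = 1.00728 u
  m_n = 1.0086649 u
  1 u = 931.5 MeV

¹¹⁴Cd; 8.53 MeV/nucleon

²⁶Mg: Σm = 12(1.00728) + 14(1.0086649) = 26.2086686 u; Δm = 0.2326586 u; E_B = 216.72 MeV; E_B/A = 8.335 MeV
¹¹⁴Cd: Σm = 48(1.00728) + 66(1.0086649) = 114.9213234 u; Δm = 1.0442904 u; E_B = 972.76 MeV; E_B/A = 8.533 MeV
¹¹⁴Cd has the higher binding energy per nucleon, so it is the more tightly bound nucleus.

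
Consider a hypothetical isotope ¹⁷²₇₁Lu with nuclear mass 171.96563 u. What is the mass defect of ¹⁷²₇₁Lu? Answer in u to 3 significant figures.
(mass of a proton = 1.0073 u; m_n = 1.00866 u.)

Σm = 71·m_p + 101·m_n = 71.5183 + 101.87466 = 173.39296 u
Mass defect Δm = 173.39296 − 171.96563 = 1.42733 u

1.43 u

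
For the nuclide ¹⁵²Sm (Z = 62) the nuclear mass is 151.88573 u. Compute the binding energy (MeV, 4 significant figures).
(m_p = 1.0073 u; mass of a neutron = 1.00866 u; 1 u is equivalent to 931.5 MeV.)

1254 MeV

Σm = 62·m_p + 90·m_n = 62.4526 + 90.77940 = 153.23200 u
Δm = 153.23200 − 151.88573 = 1.34627 u
E_B = 1.34627 × 931.5 = 1254.05 MeV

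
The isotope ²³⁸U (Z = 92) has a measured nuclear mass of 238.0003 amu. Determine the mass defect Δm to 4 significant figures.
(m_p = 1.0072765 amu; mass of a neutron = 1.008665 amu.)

1.934 amu

Total constituent mass: 92 × 1.0072765 + 146 × 1.008665 = 239.9345280 amu
The mass defect is 239.9345280 − 238.0003 = 1.9342280 amu.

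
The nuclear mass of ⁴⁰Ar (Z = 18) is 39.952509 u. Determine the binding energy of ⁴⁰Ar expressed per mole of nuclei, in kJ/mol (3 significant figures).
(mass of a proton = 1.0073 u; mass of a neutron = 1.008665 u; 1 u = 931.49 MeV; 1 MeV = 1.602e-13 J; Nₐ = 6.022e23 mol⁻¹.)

With 18 protons and 22 neutrons (A = 40):
Total constituent mass: 18 × 1.0073 + 22 × 1.008665 = 40.322030 u
Δm = 40.322030 − 39.952509 = 0.369521 u
Binding energy = Δm·c² = 0.369521 × 931.49 MeV/u = 344.205 MeV
Per nucleus in joules: 344.205 MeV × 1.602e-13 J/MeV = 5.5142e-11 J
Per mole: 5.5142e-11 J × 6.022e23 mol⁻¹ = 3.3207e+13 J/mol

3.32e+10 kJ/mol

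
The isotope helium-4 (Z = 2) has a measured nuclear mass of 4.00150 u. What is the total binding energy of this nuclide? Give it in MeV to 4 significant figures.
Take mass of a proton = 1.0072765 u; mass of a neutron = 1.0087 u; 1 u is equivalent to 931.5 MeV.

28.37 MeV

Total constituent mass: 2 × 1.0072765 + 2 × 1.0087 = 4.0319530 u
Δm = 4.0319530 − 4.00150 = 0.0304530 u
Binding energy = Δm·c² = 0.0304530 × 931.5 MeV/u = 28.3670 MeV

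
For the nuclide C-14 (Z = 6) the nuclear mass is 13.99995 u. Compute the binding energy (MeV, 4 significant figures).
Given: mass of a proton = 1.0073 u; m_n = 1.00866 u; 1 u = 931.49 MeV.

105.4 MeV

Σm = 6·m_p + 8·m_n = 6.0438 + 8.06928 = 14.11308 u
Δm = 14.11308 − 13.99995 = 0.11313 u
Converting to energy: 0.11313 u × 931.49 MeV/u = 105.379 MeV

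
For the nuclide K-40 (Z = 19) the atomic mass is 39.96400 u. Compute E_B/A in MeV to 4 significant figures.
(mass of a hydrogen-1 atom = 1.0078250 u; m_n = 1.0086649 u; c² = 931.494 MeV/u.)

The nucleus contains 19 protons and 40 − 19 = 21 neutrons.
Total constituent mass: 19 × 1.0078250 + 21 × 1.0086649 = 40.3306379 u
Δm = 40.3306379 − 39.96400 = 0.3666379 u
Converting to energy: 0.3666379 u × 931.494 MeV/u = 341.521 MeV
BE/A = 341.521 MeV / 40 = 8.538 MeV/nucleon

8.538 MeV/nucleon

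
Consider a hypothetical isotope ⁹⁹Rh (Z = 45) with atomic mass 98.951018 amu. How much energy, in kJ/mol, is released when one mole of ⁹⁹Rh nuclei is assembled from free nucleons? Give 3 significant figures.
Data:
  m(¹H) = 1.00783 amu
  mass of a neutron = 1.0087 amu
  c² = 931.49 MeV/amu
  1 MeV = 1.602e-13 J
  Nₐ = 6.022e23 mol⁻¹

The nucleus contains 45 protons and 99 − 45 = 54 neutrons.
Σm = 45·m(¹H) + 54·m_n = 45.35235 + 54.4698 = 99.82215 amu
Δm = 99.82215 − 98.951018 = 0.871132 amu
Converting to energy: 0.871132 amu × 931.49 MeV/amu = 811.451 MeV
Per nucleus in joules: 811.451 MeV × 1.602e-13 J/MeV = 1.2999e-10 J
Per mole: 1.2999e-10 J × 6.022e23 mol⁻¹ = 7.8280e+13 J/mol

7.83e+10 kJ/mol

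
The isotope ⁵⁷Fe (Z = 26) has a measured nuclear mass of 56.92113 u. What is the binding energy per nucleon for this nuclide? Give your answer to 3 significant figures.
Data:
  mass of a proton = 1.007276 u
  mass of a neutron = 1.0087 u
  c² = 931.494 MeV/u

8.79 MeV/nucleon

With 26 protons and 31 neutrons (A = 57):
Total constituent mass: 26 × 1.007276 + 31 × 1.0087 = 57.458876 u
Δm = 57.458876 − 56.92113 = 0.537746 u
Binding energy = Δm·c² = 0.537746 × 931.494 MeV/u = 500.907 MeV
BE/A = 500.907 MeV / 57 = 8.788 MeV/nucleon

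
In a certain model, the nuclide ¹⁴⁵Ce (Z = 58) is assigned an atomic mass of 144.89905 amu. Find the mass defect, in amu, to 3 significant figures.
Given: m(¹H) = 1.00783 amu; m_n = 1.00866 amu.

Total constituent mass: 58 × 1.00783 + 87 × 1.00866 = 146.20756 amu
Δm = 146.20756 − 144.89905 = 1.30851 amu

1.31 amu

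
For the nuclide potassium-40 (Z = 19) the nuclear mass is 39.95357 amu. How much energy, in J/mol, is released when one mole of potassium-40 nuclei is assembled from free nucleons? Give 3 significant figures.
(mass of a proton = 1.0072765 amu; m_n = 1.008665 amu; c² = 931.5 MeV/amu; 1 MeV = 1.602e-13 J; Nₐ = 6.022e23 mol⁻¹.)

3.29e+13 J/mol

Σm = 19·m_p + 21·m_n = 19.1382535 + 21.181965 = 40.3202185 amu
Δm = 40.3202185 − 39.95357 = 0.3666485 amu
Converting to energy: 0.3666485 amu × 931.5 MeV/amu = 341.533 MeV
Per nucleus in joules: 341.533 MeV × 1.602e-13 J/MeV = 5.4714e-11 J
Per mole: 5.4714e-11 J × 6.022e23 mol⁻¹ = 3.2949e+13 J/mol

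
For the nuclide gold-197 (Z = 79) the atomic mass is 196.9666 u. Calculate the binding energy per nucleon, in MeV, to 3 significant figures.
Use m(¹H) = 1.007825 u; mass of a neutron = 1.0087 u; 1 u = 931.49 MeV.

7.94 MeV/nucleon

Mass of separated nucleons = 79(1.007825) + 118(1.0087) = 79.618175 + 119.0266 = 198.644775 u
Mass defect Δm = 198.644775 − 196.9666 = 1.678175 u
Binding energy = Δm·c² = 1.678175 × 931.49 MeV/u = 1563.20 MeV
Dividing by A = 197 gives 7.935 MeV per nucleon.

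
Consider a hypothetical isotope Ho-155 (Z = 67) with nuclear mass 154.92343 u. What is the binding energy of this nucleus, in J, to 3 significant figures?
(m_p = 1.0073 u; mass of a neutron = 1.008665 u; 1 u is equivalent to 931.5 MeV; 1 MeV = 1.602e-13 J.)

1.98e-10 J

Σm = 67·m_p + 88·m_n = 67.4891 + 88.762520 = 156.251620 u
The mass defect is 156.251620 − 154.92343 = 1.328190 u.
Binding energy = Δm·c² = 1.328190 × 931.5 MeV/u = 1237.21 MeV
In joules: 1237.21 MeV × 1.602e-13 J/MeV = 1.9820e-10 J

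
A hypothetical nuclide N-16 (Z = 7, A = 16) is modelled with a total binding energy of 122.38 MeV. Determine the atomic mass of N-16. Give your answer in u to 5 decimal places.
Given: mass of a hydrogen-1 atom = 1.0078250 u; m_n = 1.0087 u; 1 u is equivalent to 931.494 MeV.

16.00169 u

Mass defect = 122.38 MeV / (931.494 MeV/u) = 0.1313803 u
Constituent mass = 7(1.0078250) + 9(1.0087) = 16.1330750 u
Atomic mass = 16.1330750 − 0.1313803 = 16.0016947 u ≈ 16.00169 u (to 5 decimal places)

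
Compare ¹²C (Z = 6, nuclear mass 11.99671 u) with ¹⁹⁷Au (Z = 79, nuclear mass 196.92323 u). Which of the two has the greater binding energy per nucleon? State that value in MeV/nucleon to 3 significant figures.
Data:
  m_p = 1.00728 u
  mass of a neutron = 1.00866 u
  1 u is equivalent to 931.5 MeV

¹²C: Σm = 6(1.00728) + 6(1.00866) = 12.09564 u; Δm = 0.09893 u; E_B = 92.153 MeV; E_B/A = 7.679 MeV
¹⁹⁷Au: Σm = 79(1.00728) + 118(1.00866) = 198.59700 u; Δm = 1.67377 u; E_B = 1559.1 MeV; E_B/A = 7.914 MeV
¹⁹⁷Au has the higher binding energy per nucleon, so it is the more tightly bound nucleus.

¹⁹⁷Au; 7.91 MeV/nucleon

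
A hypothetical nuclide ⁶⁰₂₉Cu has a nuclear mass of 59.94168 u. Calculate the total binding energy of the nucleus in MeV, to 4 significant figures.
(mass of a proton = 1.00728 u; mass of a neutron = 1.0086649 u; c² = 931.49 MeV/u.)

Z = 29, so N = A − Z = 60 − 29 = 31.
Total constituent mass: 29 × 1.00728 + 31 × 1.0086649 = 60.4797319 u
The mass defect is 60.4797319 − 59.94168 = 0.5380519 u.
E_B = 0.5380519 × 931.49 = 501.190 MeV

501.2 MeV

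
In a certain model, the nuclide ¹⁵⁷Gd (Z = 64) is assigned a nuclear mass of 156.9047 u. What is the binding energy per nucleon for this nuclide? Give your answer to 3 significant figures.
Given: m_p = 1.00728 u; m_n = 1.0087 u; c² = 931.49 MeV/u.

The nucleus contains 64 protons and 157 − 64 = 93 neutrons.
Total constituent mass: 64 × 1.00728 + 93 × 1.0087 = 158.27502 u
The mass defect is 158.27502 − 156.9047 = 1.37032 u.
E_B = 1.37032 × 931.49 = 1276.44 MeV
BE/A = 1276.44 MeV / 157 = 8.130 MeV/nucleon

8.13 MeV/nucleon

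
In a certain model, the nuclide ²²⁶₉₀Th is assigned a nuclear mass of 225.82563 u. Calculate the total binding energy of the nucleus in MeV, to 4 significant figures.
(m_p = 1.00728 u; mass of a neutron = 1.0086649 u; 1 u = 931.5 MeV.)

Σm = 90·m_p + 136·m_n = 90.65520 + 137.1784264 = 227.8336264 u
Δm = 227.8336264 − 225.82563 = 2.0079964 u
Binding energy = Δm·c² = 2.0079964 × 931.5 MeV/u = 1870.45 MeV

1870 MeV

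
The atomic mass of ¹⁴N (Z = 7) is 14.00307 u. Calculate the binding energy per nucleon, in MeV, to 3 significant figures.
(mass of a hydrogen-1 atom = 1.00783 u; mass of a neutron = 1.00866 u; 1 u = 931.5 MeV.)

Mass of separated nucleons = 7(1.00783) + 7(1.00866) = 7.05481 + 7.06062 = 14.11543 u
The mass defect is 14.11543 − 14.00307 = 0.11236 u.
Converting to energy: 0.11236 u × 931.5 MeV/u = 104.663 MeV
BE/A = 104.663 MeV / 14 = 7.476 MeV/nucleon

7.48 MeV/nucleon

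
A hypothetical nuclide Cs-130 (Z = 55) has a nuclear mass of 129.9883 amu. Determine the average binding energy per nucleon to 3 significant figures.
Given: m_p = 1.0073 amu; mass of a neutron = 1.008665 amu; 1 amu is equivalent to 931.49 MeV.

7.62 MeV/nucleon

The nucleus contains 55 protons and 130 − 55 = 75 neutrons.
Σm = 55·m_p + 75·m_n = 55.4015 + 75.649875 = 131.051375 amu
Δm = 131.051375 − 129.9883 = 1.063075 amu
Binding energy = Δm·c² = 1.063075 × 931.49 MeV/amu = 990.244 MeV
Per nucleon: 990.244 / 130 = 7.617 MeV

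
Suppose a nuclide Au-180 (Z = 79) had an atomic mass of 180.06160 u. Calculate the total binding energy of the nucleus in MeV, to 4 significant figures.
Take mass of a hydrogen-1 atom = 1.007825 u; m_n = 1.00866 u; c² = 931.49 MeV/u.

1333 MeV

Total constituent mass: 79 × 1.007825 + 101 × 1.00866 = 181.492835 u
Δm = 181.492835 − 180.06160 = 1.431235 u
E_B = 1.431235 × 931.49 = 1333.18 MeV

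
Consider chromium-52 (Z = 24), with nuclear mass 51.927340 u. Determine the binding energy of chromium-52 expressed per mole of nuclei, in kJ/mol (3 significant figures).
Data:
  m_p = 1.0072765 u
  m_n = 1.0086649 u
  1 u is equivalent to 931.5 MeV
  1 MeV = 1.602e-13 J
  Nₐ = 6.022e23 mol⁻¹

With 24 protons and 28 neutrons (A = 52):
Total constituent mass: 24 × 1.0072765 + 28 × 1.0086649 = 52.4172532 u
Mass defect Δm = 52.4172532 − 51.927340 = 0.4899132 u
E_B = 0.4899132 × 931.5 = 456.354 MeV
Per nucleus in joules: 456.354 MeV × 1.602e-13 J/MeV = 7.3108e-11 J
Per mole: 7.3108e-11 J × 6.022e23 mol⁻¹ = 4.4026e+13 J/mol

4.40e+10 kJ/mol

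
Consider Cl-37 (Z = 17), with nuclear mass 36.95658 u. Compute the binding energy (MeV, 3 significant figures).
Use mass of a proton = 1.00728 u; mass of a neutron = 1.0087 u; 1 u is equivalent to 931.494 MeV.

318 MeV

The nucleus contains 17 protons and 37 − 17 = 20 neutrons.
Mass of separated nucleons = 17(1.00728) + 20(1.0087) = 17.12376 + 20.1740 = 37.29776 u
Δm = 37.29776 − 36.95658 = 0.34118 u
E_B = 0.34118 × 931.494 = 317.807 MeV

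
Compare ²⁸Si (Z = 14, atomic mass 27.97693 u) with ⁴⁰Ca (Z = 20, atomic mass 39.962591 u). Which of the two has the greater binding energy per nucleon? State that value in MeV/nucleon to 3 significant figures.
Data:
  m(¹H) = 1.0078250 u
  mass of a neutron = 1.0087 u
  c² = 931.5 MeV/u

⁴⁰Ca; 8.57 MeV/nucleon

²⁸Si: Σm = 14(1.0078250) + 14(1.0087) = 28.2313500 u; Δm = 0.2544200 u; E_B = 236.99 MeV; E_B/A = 8.464 MeV
⁴⁰Ca: Σm = 20(1.0078250) + 20(1.0087) = 40.3305000 u; Δm = 0.3679090 u; E_B = 342.71 MeV; E_B/A = 8.568 MeV
⁴⁰Ca has the higher binding energy per nucleon, so it is the more tightly bound nucleus.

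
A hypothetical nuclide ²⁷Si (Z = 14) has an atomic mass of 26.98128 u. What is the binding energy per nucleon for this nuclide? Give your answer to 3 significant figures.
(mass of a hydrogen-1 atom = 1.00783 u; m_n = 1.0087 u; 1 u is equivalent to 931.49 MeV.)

8.33 MeV/nucleon

Mass of separated nucleons = 14(1.00783) + 13(1.0087) = 14.10962 + 13.1131 = 27.22272 u
Mass defect Δm = 27.22272 − 26.98128 = 0.24144 u
Converting to energy: 0.24144 u × 931.49 MeV/u = 224.899 MeV
Dividing by A = 27 gives 8.330 MeV per nucleon.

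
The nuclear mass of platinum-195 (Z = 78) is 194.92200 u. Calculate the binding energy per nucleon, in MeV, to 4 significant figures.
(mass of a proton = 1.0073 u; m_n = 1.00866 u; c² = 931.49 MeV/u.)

Mass of separated nucleons = 78(1.0073) + 117(1.00866) = 78.5694 + 118.01322 = 196.58262 u
The mass defect is 196.58262 − 194.92200 = 1.66062 u.
Converting to energy: 1.66062 u × 931.49 MeV/u = 1546.85 MeV
Per nucleon: 1546.85 / 195 = 7.933 MeV

7.933 MeV/nucleon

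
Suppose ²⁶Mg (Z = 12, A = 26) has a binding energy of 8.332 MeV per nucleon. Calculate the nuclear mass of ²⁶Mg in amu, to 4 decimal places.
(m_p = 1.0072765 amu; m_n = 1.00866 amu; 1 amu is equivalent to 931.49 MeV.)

25.9760 amu

Total binding energy = 26 × 8.332 = 216.632 MeV
Mass defect = 216.632 MeV / (931.49 MeV/amu) = 0.232565 amu
Constituent mass = 12(1.0072765) + 14(1.00866) = 26.2085580 amu
Nuclear mass = 26.2085580 − 0.232565 = 25.9759930 amu ≈ 25.9760 amu (to 4 decimal places)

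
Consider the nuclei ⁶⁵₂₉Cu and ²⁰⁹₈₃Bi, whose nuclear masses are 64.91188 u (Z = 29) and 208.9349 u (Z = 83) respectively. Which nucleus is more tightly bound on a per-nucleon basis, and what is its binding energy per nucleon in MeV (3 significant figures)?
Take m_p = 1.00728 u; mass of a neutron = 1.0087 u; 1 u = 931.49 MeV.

⁶⁵₂₉Cu: Σm = 29(1.00728) + 36(1.0087) = 65.52432 u; Δm = 0.61244 u; E_B = 570.48 MeV; E_B/A = 8.777 MeV
²⁰⁹₈₃Bi: Σm = 83(1.00728) + 126(1.0087) = 210.70044 u; Δm = 1.76554 u; E_B = 1644.6 MeV; E_B/A = 7.869 MeV
⁶⁵₂₉Cu has the higher binding energy per nucleon, so it is the more tightly bound nucleus.

⁶⁵₂₉Cu; 8.78 MeV/nucleon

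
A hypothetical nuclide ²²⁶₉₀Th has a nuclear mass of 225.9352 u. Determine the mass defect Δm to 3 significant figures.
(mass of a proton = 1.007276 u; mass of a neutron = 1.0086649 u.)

1.90 u

With 90 protons and 136 neutrons (A = 226):
Mass of separated nucleons = 90(1.007276) + 136(1.0086649) = 90.654840 + 137.1784264 = 227.8332664 u
Mass defect Δm = 227.8332664 − 225.9352 = 1.8980664 u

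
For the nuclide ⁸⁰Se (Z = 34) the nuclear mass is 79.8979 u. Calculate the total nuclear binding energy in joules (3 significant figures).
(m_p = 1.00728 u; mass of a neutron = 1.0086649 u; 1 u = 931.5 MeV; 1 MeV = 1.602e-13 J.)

1.12e-10 J

Total constituent mass: 34 × 1.00728 + 46 × 1.0086649 = 80.6461054 u
Mass defect Δm = 80.6461054 − 79.8979 = 0.7482054 u
Converting to energy: 0.7482054 u × 931.5 MeV/u = 696.953 MeV
In joules: 696.953 MeV × 1.602e-13 J/MeV = 1.1165e-10 J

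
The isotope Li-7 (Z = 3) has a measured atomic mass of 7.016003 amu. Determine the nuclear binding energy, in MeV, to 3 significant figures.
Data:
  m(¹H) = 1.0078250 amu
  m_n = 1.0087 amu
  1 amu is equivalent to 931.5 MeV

39.4 MeV

With 3 protons and 4 neutrons (A = 7):
Mass of separated nucleons = 3(1.0078250) + 4(1.0087) = 3.0234750 + 4.0348 = 7.0582750 amu
The mass defect is 7.0582750 − 7.016003 = 0.0422720 amu.
E_B = 0.0422720 × 931.5 = 39.3764 MeV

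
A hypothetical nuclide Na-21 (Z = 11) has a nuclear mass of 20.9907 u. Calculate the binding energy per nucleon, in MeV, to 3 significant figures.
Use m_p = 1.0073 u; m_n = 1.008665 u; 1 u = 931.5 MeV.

7.82 MeV/nucleon

With 11 protons and 10 neutrons (A = 21):
Σm = 11·m_p + 10·m_n = 11.0803 + 10.086650 = 21.166950 u
The mass defect is 21.166950 − 20.9907 = 0.176250 u.
E_B = 0.176250 × 931.5 = 164.177 MeV
BE/A = 164.177 MeV / 21 = 7.818 MeV/nucleon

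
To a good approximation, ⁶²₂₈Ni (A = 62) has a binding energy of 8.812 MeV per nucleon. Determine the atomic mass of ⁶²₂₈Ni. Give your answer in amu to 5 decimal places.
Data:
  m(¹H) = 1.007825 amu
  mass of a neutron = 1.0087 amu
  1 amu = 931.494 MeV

61.92838 amu

Total binding energy = 62 × 8.812 = 546.344 MeV
Mass defect = 546.344 MeV / (931.494 MeV/amu) = 0.5865244 amu
Constituent mass = 28(1.007825) + 34(1.0087) = 62.514900 amu
Atomic mass = 62.514900 − 0.5865244 = 61.9283756 amu ≈ 61.92838 amu (to 5 decimal places)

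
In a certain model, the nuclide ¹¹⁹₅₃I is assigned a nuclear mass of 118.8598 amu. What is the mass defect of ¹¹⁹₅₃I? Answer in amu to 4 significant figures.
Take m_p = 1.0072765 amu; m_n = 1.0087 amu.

With 53 protons and 66 neutrons (A = 119):
Σm = 53·m_p + 66·m_n = 53.3856545 + 66.5742 = 119.9598545 amu
Mass defect Δm = 119.9598545 − 118.8598 = 1.1000545 amu

1.100 amu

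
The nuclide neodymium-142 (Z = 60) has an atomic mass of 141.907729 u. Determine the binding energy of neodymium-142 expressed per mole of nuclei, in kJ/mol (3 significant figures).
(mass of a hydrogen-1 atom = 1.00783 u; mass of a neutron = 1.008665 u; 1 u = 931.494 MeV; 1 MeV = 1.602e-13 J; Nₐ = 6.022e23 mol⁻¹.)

With 60 protons and 82 neutrons (A = 142):
Mass of separated nucleons = 60(1.00783) + 82(1.008665) = 60.46980 + 82.710530 = 143.180330 u
The mass defect is 143.180330 − 141.907729 = 1.272601 u.
Converting to energy: 1.272601 u × 931.494 MeV/u = 1185.42 MeV
Per nucleus in joules: 1185.42 MeV × 1.602e-13 J/MeV = 1.8990e-10 J
Per mole: 1.8990e-10 J × 6.022e23 mol⁻¹ = 1.1436e+14 J/mol

1.14e+11 kJ/mol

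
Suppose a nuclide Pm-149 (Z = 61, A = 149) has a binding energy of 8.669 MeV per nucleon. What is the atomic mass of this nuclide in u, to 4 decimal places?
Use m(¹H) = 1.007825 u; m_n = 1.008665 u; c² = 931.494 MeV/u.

Total binding energy = 149 × 8.669 = 1291.681 MeV
Mass defect = 1291.681 MeV / (931.494 MeV/u) = 1.386677 u
Constituent mass = 61(1.007825) + 88(1.008665) = 150.239845 u
Atomic mass = 150.239845 − 1.386677 = 148.853168 u ≈ 148.8532 u (to 4 decimal places)

148.8532 u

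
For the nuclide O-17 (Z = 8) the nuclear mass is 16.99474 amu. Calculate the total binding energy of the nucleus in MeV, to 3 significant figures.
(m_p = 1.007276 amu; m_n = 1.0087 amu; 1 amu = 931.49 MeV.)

Σm = 8·m_p + 9·m_n = 8.058208 + 9.0783 = 17.136508 amu
The mass defect is 17.136508 − 16.99474 = 0.141768 amu.
E_B = 0.141768 × 931.49 = 132.055 MeV

132 MeV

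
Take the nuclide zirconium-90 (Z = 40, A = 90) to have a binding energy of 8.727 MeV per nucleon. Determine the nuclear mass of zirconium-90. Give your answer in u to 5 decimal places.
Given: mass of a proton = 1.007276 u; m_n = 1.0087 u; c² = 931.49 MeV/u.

Total binding energy = 90 × 8.727 = 785.430 MeV
Mass defect = 785.430 MeV / (931.49 MeV/u) = 0.8431975 u
Constituent mass = 40(1.007276) + 50(1.0087) = 90.726040 u
Nuclear mass = 90.726040 − 0.8431975 = 89.8828425 u ≈ 89.88284 u (to 5 decimal places)

89.88284 u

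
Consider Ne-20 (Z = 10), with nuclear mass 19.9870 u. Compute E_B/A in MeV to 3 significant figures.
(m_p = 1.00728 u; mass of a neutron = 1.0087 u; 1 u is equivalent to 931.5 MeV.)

8.05 MeV/nucleon

With 10 protons and 10 neutrons (A = 20):
Total constituent mass: 10 × 1.00728 + 10 × 1.0087 = 20.15980 u
The mass defect is 20.15980 − 19.9870 = 0.17280 u.
Binding energy = Δm·c² = 0.17280 × 931.5 MeV/u = 160.963 MeV
Per nucleon: 160.963 / 20 = 8.048 MeV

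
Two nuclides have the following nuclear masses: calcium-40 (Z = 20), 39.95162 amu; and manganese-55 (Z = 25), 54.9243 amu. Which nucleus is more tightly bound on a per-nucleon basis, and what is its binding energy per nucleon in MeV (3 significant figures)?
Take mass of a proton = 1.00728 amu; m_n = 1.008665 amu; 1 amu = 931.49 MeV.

manganese-55; 8.77 MeV/nucleon

calcium-40: Σm = 20(1.00728) + 20(1.008665) = 40.318900 amu; Δm = 0.367280 amu; E_B = 342.12 MeV; E_B/A = 8.553 MeV
manganese-55: Σm = 25(1.00728) + 30(1.008665) = 55.441950 amu; Δm = 0.517650 amu; E_B = 482.19 MeV; E_B/A = 8.767 MeV
manganese-55 has the higher binding energy per nucleon, so it is the more tightly bound nucleus.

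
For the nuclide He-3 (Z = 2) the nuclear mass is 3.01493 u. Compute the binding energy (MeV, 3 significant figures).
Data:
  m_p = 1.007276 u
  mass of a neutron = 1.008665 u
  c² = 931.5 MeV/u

7.72 MeV

Mass of separated nucleons = 2(1.007276) + 1(1.008665) = 2.014552 + 1.008665 = 3.023217 u
The mass defect is 3.023217 − 3.01493 = 0.008287 u.
E_B = 0.008287 × 931.5 = 7.71934 MeV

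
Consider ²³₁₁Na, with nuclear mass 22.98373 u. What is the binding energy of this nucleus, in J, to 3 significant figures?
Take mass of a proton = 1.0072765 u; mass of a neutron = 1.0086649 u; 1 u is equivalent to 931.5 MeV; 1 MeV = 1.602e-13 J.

2.99e-11 J

Total constituent mass: 11 × 1.0072765 + 12 × 1.0086649 = 23.1840203 u
Mass defect Δm = 23.1840203 − 22.98373 = 0.2002903 u
Converting to energy: 0.2002903 u × 931.5 MeV/u = 186.570 MeV
In joules: 186.570 MeV × 1.602e-13 J/MeV = 2.9889e-11 J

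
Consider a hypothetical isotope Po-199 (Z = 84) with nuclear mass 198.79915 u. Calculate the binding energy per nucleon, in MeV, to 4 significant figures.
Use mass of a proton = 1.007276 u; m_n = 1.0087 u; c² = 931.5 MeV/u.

Z = 84, so N = A − Z = 199 − 84 = 115.
Total constituent mass: 84 × 1.007276 + 115 × 1.0087 = 200.611684 u
Δm = 200.611684 − 198.79915 = 1.812534 u
E_B = 1.812534 × 931.5 = 1688.38 MeV
BE/A = 1688.38 MeV / 199 = 8.484 MeV/nucleon

8.484 MeV/nucleon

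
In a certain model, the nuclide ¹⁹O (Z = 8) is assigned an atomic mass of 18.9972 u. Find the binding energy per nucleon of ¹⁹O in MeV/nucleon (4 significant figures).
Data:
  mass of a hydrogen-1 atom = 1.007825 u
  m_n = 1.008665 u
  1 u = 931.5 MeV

7.879 MeV/nucleon

With 8 protons and 11 neutrons (A = 19):
Total constituent mass: 8 × 1.007825 + 11 × 1.008665 = 19.157915 u
Δm = 19.157915 − 18.9972 = 0.160715 u
E_B = 0.160715 × 931.5 = 149.706 MeV
BE/A = 149.706 MeV / 19 = 7.879 MeV/nucleon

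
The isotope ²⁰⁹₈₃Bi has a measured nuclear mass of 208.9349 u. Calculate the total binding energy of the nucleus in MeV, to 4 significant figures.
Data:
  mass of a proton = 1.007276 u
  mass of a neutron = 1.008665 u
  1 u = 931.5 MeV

Mass of separated nucleons = 83(1.007276) + 126(1.008665) = 83.603908 + 127.091790 = 210.695698 u
Mass defect Δm = 210.695698 − 208.9349 = 1.760798 u
Converting to energy: 1.760798 u × 931.5 MeV/u = 1640.18 MeV

1640 MeV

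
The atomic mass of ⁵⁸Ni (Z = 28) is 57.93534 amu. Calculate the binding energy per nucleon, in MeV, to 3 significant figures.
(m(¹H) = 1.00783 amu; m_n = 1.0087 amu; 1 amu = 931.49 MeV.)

Σm = 28·m(¹H) + 30·m_n = 28.21924 + 30.2610 = 58.48024 amu
Δm = 58.48024 − 57.93534 = 0.54490 amu
Binding energy = Δm·c² = 0.54490 × 931.49 MeV/amu = 507.569 MeV
Per nucleon: 507.569 / 58 = 8.751 MeV

8.75 MeV/nucleon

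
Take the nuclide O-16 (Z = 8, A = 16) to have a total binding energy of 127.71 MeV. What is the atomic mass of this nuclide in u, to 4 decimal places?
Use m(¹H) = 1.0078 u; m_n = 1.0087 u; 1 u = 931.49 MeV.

15.9949 u

Mass defect = 127.71 MeV / (931.49 MeV/u) = 0.137103 u
Constituent mass = 8(1.0078) + 8(1.0087) = 16.1320 u
Atomic mass = 16.1320 − 0.137103 = 15.994897 u ≈ 15.9949 u (to 4 decimal places)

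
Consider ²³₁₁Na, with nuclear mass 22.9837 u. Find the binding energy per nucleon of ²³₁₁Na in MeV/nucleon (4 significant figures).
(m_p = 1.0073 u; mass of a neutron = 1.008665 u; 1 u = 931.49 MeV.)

8.123 MeV/nucleon

Z = 11, so N = A − Z = 23 − 11 = 12.
Mass of separated nucleons = 11(1.0073) + 12(1.008665) = 11.0803 + 12.103980 = 23.184280 u
Mass defect Δm = 23.184280 − 22.9837 = 0.200580 u
Converting to energy: 0.200580 u × 931.49 MeV/u = 186.838 MeV
Dividing by A = 23 gives 8.123 MeV per nucleon.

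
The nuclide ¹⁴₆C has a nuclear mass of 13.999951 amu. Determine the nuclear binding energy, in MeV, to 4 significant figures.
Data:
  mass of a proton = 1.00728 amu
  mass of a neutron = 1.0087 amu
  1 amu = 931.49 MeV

The nucleus contains 6 protons and 14 − 6 = 8 neutrons.
Total constituent mass: 6 × 1.00728 + 8 × 1.0087 = 14.11328 amu
The mass defect is 14.11328 − 13.999951 = 0.113329 amu.
Binding energy = Δm·c² = 0.113329 × 931.49 MeV/amu = 105.565 MeV

105.6 MeV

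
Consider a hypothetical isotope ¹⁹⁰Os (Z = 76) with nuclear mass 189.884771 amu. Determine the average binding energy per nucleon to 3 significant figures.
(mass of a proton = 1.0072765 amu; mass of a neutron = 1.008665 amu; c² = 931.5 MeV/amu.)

8.12 MeV/nucleon

Total constituent mass: 76 × 1.0072765 + 114 × 1.008665 = 191.5408240 amu
Δm = 191.5408240 − 189.884771 = 1.6560530 amu
E_B = 1.6560530 × 931.5 = 1542.61 MeV
Per nucleon: 1542.61 / 190 = 8.119 MeV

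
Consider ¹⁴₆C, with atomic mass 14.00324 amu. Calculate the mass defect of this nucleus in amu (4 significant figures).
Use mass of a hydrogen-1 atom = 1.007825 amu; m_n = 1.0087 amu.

Total constituent mass: 6 × 1.007825 + 8 × 1.0087 = 14.116550 amu
Mass defect Δm = 14.116550 − 14.00324 = 0.113310 amu

0.1133 amu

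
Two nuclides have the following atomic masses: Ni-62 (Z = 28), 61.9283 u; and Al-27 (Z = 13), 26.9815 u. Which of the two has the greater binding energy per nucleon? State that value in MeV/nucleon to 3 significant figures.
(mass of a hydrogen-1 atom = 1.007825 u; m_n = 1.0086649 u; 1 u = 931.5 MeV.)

Ni-62: Σm = 28(1.007825) + 34(1.0086649) = 62.5137066 u; Δm = 0.5854066 u; E_B = 545.31 MeV; E_B/A = 8.795 MeV
Al-27: Σm = 13(1.007825) + 14(1.0086649) = 27.2230336 u; Δm = 0.2415336 u; E_B = 224.99 MeV; E_B/A = 8.333 MeV
Ni-62 has the higher binding energy per nucleon, so it is the more tightly bound nucleus.

Ni-62; 8.80 MeV/nucleon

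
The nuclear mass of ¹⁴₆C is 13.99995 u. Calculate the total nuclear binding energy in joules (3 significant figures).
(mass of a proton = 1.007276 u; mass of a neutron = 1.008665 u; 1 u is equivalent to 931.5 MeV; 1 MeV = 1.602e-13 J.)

Mass of separated nucleons = 6(1.007276) + 8(1.008665) = 6.043656 + 8.069320 = 14.112976 u
Δm = 14.112976 − 13.99995 = 0.113026 u
Converting to energy: 0.113026 u × 931.5 MeV/u = 105.284 MeV
In joules: 105.284 MeV × 1.602e-13 J/MeV = 1.6866e-11 J

1.69e-11 J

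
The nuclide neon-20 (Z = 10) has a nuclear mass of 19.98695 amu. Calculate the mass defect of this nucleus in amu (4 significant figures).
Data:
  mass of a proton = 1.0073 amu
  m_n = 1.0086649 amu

With 10 protons and 10 neutrons (A = 20):
Σm = 10·m_p + 10·m_n = 10.0730 + 10.0866490 = 20.1596490 amu
The mass defect is 20.1596490 − 19.98695 = 0.1726990 amu.

0.1727 amu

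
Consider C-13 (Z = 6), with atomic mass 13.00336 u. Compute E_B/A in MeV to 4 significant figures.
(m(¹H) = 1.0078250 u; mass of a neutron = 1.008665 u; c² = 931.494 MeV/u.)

7.470 MeV/nucleon

With 6 protons and 7 neutrons (A = 13):
Mass of separated nucleons = 6(1.0078250) + 7(1.008665) = 6.0469500 + 7.060655 = 13.1076050 u
Mass defect Δm = 13.1076050 − 13.00336 = 0.1042450 u
E_B = 0.1042450 × 931.494 = 97.1036 MeV
Per nucleon: 97.1036 / 13 = 7.470 MeV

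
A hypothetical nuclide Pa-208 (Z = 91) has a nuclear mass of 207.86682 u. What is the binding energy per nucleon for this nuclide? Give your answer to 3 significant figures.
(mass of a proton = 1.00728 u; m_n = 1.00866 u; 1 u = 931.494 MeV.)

With 91 protons and 117 neutrons (A = 208):
Total constituent mass: 91 × 1.00728 + 117 × 1.00866 = 209.67570 u
Mass defect Δm = 209.67570 − 207.86682 = 1.80888 u
Binding energy = Δm·c² = 1.80888 × 931.494 MeV/u = 1684.96 MeV
BE/A = 1684.96 MeV / 208 = 8.101 MeV/nucleon

8.10 MeV/nucleon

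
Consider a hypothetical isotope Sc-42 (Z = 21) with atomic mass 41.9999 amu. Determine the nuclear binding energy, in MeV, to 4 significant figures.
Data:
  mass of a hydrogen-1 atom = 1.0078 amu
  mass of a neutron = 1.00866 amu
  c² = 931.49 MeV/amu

322.1 MeV

Total constituent mass: 21 × 1.0078 + 21 × 1.00866 = 42.34566 amu
Δm = 42.34566 − 41.9999 = 0.34576 amu
Converting to energy: 0.34576 amu × 931.49 MeV/amu = 322.072 MeV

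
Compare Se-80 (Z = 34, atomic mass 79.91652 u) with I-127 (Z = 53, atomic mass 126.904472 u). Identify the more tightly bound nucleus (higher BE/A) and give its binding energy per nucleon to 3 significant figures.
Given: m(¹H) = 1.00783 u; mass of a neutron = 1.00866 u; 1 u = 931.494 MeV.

Se-80; 8.71 MeV/nucleon

Se-80: Σm = 34(1.00783) + 46(1.00866) = 80.66458 u; Δm = 0.74806 u; E_B = 696.81 MeV; E_B/A = 8.710 MeV
I-127: Σm = 53(1.00783) + 74(1.00866) = 128.05583 u; Δm = 1.151358 u; E_B = 1072.48 MeV; E_B/A = 8.4447 MeV
Se-80 has the higher binding energy per nucleon, so it is the more tightly bound nucleus.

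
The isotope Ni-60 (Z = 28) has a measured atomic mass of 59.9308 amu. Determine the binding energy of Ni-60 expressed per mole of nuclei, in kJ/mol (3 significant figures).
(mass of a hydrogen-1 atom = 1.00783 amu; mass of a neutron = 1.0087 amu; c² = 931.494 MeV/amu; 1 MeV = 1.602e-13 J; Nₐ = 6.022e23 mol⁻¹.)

5.09e+10 kJ/mol

Mass of separated nucleons = 28(1.00783) + 32(1.0087) = 28.21924 + 32.2784 = 60.49764 amu
Δm = 60.49764 − 59.9308 = 0.56684 amu
Converting to energy: 0.56684 amu × 931.494 MeV/amu = 528.008 MeV
Per nucleus in joules: 528.008 MeV × 1.602e-13 J/MeV = 8.4587e-11 J
Per mole: 8.4587e-11 J × 6.022e23 mol⁻¹ = 5.0938e+13 J/mol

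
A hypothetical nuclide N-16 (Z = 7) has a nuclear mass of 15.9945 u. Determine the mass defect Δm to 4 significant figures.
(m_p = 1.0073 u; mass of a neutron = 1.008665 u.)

Z = 7, so N = A − Z = 16 − 7 = 9.
Mass of separated nucleons = 7(1.0073) + 9(1.008665) = 7.0511 + 9.077985 = 16.129085 u
The mass defect is 16.129085 − 15.9945 = 0.134585 u.

0.1346 u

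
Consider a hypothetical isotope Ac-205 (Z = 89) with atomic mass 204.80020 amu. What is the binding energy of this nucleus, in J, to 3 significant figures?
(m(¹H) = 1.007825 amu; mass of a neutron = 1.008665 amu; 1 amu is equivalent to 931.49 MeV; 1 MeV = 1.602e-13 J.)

Mass of separated nucleons = 89(1.007825) + 116(1.008665) = 89.696425 + 117.005140 = 206.701565 amu
Δm = 206.701565 − 204.80020 = 1.901365 amu
Converting to energy: 1.901365 amu × 931.49 MeV/amu = 1771.10 MeV
In joules: 1771.10 MeV × 1.602e-13 J/MeV = 2.8373e-10 J

2.84e-10 J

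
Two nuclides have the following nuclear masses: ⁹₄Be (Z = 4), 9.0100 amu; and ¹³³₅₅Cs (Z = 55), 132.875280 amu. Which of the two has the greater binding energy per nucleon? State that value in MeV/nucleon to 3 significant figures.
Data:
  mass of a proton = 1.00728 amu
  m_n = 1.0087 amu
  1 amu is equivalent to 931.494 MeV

⁹₄Be: Σm = 4(1.00728) + 5(1.0087) = 9.07262 amu; Δm = 0.06262 amu; E_B = 58.330 MeV; E_B/A = 6.481 MeV
¹³³₅₅Cs: Σm = 55(1.00728) + 78(1.0087) = 134.07900 amu; Δm = 1.203720 amu; E_B = 1121.3 MeV; E_B/A = 8.431 MeV
¹³³₅₅Cs has the higher binding energy per nucleon, so it is the more tightly bound nucleus.

¹³³₅₅Cs; 8.43 MeV/nucleon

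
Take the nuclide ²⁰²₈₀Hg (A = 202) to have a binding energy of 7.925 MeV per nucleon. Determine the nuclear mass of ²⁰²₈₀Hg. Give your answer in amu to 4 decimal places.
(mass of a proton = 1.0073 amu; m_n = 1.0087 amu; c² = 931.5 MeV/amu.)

201.9268 amu

Total binding energy = 202 × 7.925 = 1600.850 MeV
Mass defect = 1600.850 MeV / (931.5 MeV/amu) = 1.718572 amu
Constituent mass = 80(1.0073) + 122(1.0087) = 203.6454 amu
Nuclear mass = 203.6454 − 1.718572 = 201.926828 amu ≈ 201.9268 amu (to 4 decimal places)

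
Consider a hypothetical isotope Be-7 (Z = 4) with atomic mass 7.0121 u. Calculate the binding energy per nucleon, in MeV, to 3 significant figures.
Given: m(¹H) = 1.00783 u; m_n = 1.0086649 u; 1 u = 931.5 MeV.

Mass of separated nucleons = 4(1.00783) + 3(1.0086649) = 4.03132 + 3.0259947 = 7.0573147 u
Δm = 7.0573147 − 7.0121 = 0.0452147 u
E_B = 0.0452147 × 931.5 = 42.1175 MeV
BE/A = 42.1175 MeV / 7 = 6.017 MeV/nucleon

6.02 MeV/nucleon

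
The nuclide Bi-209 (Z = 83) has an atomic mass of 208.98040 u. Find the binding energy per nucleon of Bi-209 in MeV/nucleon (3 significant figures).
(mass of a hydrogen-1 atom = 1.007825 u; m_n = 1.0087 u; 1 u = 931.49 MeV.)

7.87 MeV/nucleon

Z = 83, so N = A − Z = 209 − 83 = 126.
Total constituent mass: 83 × 1.007825 + 126 × 1.0087 = 210.745675 u
Mass defect Δm = 210.745675 − 208.98040 = 1.765275 u
Binding energy = Δm·c² = 1.765275 × 931.49 MeV/u = 1644.34 MeV
Per nucleon: 1644.34 / 209 = 7.868 MeV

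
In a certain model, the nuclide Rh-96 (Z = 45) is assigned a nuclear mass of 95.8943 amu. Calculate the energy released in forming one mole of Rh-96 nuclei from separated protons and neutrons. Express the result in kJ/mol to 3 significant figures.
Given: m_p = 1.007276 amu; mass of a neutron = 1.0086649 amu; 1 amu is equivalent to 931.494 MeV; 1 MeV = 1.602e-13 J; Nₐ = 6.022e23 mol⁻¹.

7.86e+10 kJ/mol

With 45 protons and 51 neutrons (A = 96):
Σm = 45·m_p + 51·m_n = 45.327420 + 51.4419099 = 96.7693299 amu
Δm = 96.7693299 − 95.8943 = 0.8750299 amu
Binding energy = Δm·c² = 0.8750299 × 931.494 MeV/amu = 815.085 MeV
Per nucleus in joules: 815.085 MeV × 1.602e-13 J/MeV = 1.3058e-10 J
Per mole: 1.3058e-10 J × 6.022e23 mol⁻¹ = 7.8635e+13 J/mol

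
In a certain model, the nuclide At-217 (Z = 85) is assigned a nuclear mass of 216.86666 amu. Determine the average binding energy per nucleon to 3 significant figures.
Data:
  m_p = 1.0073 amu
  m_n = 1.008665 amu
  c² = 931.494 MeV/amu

8.15 MeV/nucleon

With 85 protons and 132 neutrons (A = 217):
Mass of separated nucleons = 85(1.0073) + 132(1.008665) = 85.6205 + 133.143780 = 218.764280 amu
Δm = 218.764280 − 216.86666 = 1.897620 amu
Binding energy = Δm·c² = 1.897620 × 931.494 MeV/amu = 1767.62 MeV
BE/A = 1767.62 MeV / 217 = 8.146 MeV/nucleon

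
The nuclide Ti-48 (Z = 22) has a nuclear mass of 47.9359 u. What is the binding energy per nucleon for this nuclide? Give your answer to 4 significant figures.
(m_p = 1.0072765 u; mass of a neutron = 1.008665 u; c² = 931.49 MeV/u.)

8.722 MeV/nucleon

Mass of separated nucleons = 22(1.0072765) + 26(1.008665) = 22.1600830 + 26.225290 = 48.3853730 u
Mass defect Δm = 48.3853730 − 47.9359 = 0.4494730 u
E_B = 0.4494730 × 931.49 = 418.6796 MeV
Per nucleon: 418.6796 / 48 = 8.722 MeV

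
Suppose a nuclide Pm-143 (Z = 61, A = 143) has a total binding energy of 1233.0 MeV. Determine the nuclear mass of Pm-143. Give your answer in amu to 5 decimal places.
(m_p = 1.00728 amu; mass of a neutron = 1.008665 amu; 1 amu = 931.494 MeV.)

Mass defect = 1233.0 MeV / (931.494 MeV/amu) = 1.3236800 amu
Constituent mass = 61(1.00728) + 82(1.008665) = 144.154610 amu
Nuclear mass = 144.154610 − 1.3236800 = 142.8309300 amu ≈ 142.83093 amu (to 5 decimal places)

142.83093 amu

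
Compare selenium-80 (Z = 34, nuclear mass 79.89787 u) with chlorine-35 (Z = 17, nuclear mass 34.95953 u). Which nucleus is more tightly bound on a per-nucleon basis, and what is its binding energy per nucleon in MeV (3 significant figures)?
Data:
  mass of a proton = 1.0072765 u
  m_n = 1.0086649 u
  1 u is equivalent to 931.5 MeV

selenium-80: Σm = 34(1.0072765) + 46(1.0086649) = 80.6459864 u; Δm = 0.7481164 u; E_B = 696.87 MeV; E_B/A = 8.711 MeV
chlorine-35: Σm = 17(1.0072765) + 18(1.0086649) = 35.2796687 u; Δm = 0.3201387 u; E_B = 298.21 MeV; E_B/A = 8.520 MeV
selenium-80 has the higher binding energy per nucleon, so it is the more tightly bound nucleus.

selenium-80; 8.71 MeV/nucleon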